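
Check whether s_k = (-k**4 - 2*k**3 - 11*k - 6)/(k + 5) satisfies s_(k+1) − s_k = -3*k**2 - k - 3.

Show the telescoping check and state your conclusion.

s_(k+1) = (-11*k - (k + 1)**4 - 2*(k + 1)**3 - 17)/(k + 6)
s_(k+1) − s_k = (-3*k**4 - 30*k**3 - 70*k**2 - 53*k - 64)/(k**2 + 11*k + 30)
(s_(k+1) − s_k) − t_k = 2*(2*k**3 + 17*k**2 + 5*k + 13)/(k**2 + 11*k + 30)

Invalid: residual 2*(2*k**3 + 17*k**2 + 5*k + 13)/(k**2 + 11*k + 30) ≠ 0.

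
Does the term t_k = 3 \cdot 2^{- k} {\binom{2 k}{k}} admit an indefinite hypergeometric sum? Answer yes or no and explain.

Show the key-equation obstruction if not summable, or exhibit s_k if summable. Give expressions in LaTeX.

r(k) = (2*k + 1)/(k + 1) after simplifying.
Normal form (A,B,C) = (2*k + 1, k + 1, 1).
Set up (2*k + 1)·f(k+1) − (k)·f(k) − (1) = 0.
From deg A=1, deg B=1, deg C=0: d=-1.
deg f ≤ -1 is impossible — no certificate.

No — negative degree bound, so no certificate f.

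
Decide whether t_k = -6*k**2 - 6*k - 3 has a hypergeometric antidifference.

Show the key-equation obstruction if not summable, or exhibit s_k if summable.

Ratio r(k) = (2*k**2 + 6*k + 5)/(2*k**2 + 2*k + 1).
Gosper form: A/B · C(k+1)/C(k) with A=1, B=1, C=k**2 + k + 1/2.
f must satisfy (1)·f(k+1) − (1)·f(k) = k**2 + k + 1/2.
Degrees (0,0,2) ⇒ d ≤ 3.
Solving with deg f ≤ 3: f(k) = k*(2*k**2 + 1)/6.
So s_k = (B(k−1)f/C)·t_k = (k*(2*k**2 + 1)/(3*(2*k**2 + 2*k + 1)))·t_k = -2*k**3 - k.
Verify: -6*k**2 - 6*k - 3 matches t_k.

Yes. s_k = -2*k**3 - k.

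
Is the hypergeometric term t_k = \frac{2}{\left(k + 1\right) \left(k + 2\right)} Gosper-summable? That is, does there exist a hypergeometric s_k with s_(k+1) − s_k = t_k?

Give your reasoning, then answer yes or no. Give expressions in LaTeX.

Yes. s_k = \frac{2 k}{k + 1}.

t_(k+1)/t_k = (k + 1)/(k + 3).
So A=k + 1 and B=k + 3, with C=1.
Set up (k + 1)·f(k+1) − (k + 2)·f(k) − (1) = 0.
From deg A=1, deg B=1, deg C=0: d=1.
Coefficient equations give f(k) = k.
Get s_k = R·t_k = 2*k/(k + 1) with R(k) = B(k−1)f(k)/C(k) = k*(k + 2).
s_(k+1) − s_k = 2/(k**2 + 3*k + 2) = t_k.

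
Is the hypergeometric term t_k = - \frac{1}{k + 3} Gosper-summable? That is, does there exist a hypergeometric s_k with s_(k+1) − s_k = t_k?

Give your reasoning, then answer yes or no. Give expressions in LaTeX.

t_(k+1)/t_k = (k + 3)/(k + 4).
Normal form (A,B,C) = (k + 3, k + 4, 1).
Need (k + 3)·f(k+1) − (k + 3)·f(k) = 1.
From deg A=1, deg B=1, deg C=0: d=0.
Generic f = c0 gives residual -1; -1 = 0 cannot hold, so t_k is not Gosper-summable.

No; the coefficient equations for f are inconsistent.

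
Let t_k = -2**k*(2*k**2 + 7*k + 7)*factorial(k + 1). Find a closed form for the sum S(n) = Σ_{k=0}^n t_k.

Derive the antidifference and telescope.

S(n) = -2*2**n*n*factorial(n + 2) - 4*2**n*factorial(n + 2) + 1

r(k) = 2*(2*k**3 + 15*k**2 + 38*k + 32)/(2*k**2 + 7*k + 7) after simplifying.
Factor: A=2*k + 4; B=1; C=k**2 + 7*k/2 + 7/2.
Key eq: (2*k + 4)·f(k+1) = (1)·f(k) + (k**2 + 7*k/2 + 7/2).
From deg A=1, deg B=0, deg C=2: d=1.
Match coefficients ⇒ f(k) = (k + 1)/2.
So s_k = (B(k−1)f/C)·t_k = ((k + 1)/(2*k**2 + 7*k + 7))·t_k = -2**k*(k + 1)*factorial(k + 1).
Δs = -2**k*(2*k**2 + 7*k + 7)*factorial(k + 1), as required.
Evaluate: s_(n+1) = -2**(n + 1)*(n + 2)*factorial(n + 2); subtract s_(0) = -1 ⇒ S(n) = -2*2**n*n*factorial(n + 2) - 4*2**n*factorial(n + 2) + 1.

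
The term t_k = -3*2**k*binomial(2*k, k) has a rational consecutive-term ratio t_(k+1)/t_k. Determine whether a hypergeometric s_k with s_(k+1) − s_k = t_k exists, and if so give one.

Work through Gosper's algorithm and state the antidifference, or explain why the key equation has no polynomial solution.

r(k) = 4*(2*k + 1)/(k + 1) after simplifying.
Gosper form: A/B · C(k+1)/C(k) with A=8*k + 4, B=k + 1, C=1.
Solve (8*k + 4)·f(k+1) − (k)·f(k) = 1.
Degrees (1,1,0) ⇒ d ≤ -1.
d = -1 < 0 ⇒ no nonzero polynomial f; not summable.

not Gosper-summable; s_k does not exist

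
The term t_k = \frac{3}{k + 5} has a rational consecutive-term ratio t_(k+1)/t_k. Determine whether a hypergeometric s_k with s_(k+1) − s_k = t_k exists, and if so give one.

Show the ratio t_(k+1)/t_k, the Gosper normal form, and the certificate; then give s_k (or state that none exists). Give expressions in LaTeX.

Step 1: r(k) = (k + 5)/(k + 6).
A = k + 5, B = k + 6, C = 1.
Set up (k + 5)·f(k+1) − (k + 5)·f(k) − (1) = 0.
deg f ≤ 0 (via 1,1,0).
Write f(k) = c0. Then LHS − RHS = -1, requiring -1 = 0: contradictory. No certificate.

no hypergeometric antidifference exists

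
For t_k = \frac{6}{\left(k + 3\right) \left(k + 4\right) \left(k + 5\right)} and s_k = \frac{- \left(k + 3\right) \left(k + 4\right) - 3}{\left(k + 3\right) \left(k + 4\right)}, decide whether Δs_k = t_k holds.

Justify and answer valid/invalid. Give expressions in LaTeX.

s_(k+1) = (-(k + 4)*(k + 5) - 3)/((k + 4)*(k + 5))
s_(k+1) − s_k = 6/(k**3 + 12*k**2 + 47*k + 60)
(s_(k+1) − s_k) − t_k = 0

valid; difference matches t_k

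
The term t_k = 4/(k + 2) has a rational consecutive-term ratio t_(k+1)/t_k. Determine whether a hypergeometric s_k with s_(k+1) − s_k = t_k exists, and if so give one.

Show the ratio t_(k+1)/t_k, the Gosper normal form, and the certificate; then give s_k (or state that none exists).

not Gosper-summable; s_k does not exist

Ratio r(k) = (k + 2)/(k + 3).
Factor: A=k + 2; B=k + 3; C=1.
Need (k + 2)·f(k+1) − (k + 2)·f(k) = 1.
Degrees (1,1,0) ⇒ d ≤ 0.
Put f(k) = c0: A·f(k+1) − B(k−1)·f(k) − C = -1; need -1 = 0 — inconsistent ⇒ no f, not summable.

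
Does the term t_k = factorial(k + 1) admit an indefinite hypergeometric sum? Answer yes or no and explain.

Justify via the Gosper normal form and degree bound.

Compute t_(k+1)/t_k: get k + 2.
A = k + 2, B = 1, C = 1.
Key eq: (k + 2)·f(k+1) = (1)·f(k) + (1).
deg f ≤ -1 (via 1,0,0).
deg f ≤ -1 is impossible — no certificate.

No. Not Gosper-summable.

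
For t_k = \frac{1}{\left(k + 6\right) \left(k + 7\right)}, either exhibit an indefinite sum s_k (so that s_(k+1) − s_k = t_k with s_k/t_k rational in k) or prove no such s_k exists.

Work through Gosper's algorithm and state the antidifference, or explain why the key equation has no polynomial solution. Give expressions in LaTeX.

s_k = \frac{k}{6 \left(k + 6\right)}

Compute t_(k+1)/t_k: get (k + 6)/(k + 8).
Take A(k)=k + 6, B(k)=k + 8, C(k)=1.
Key eq: (k + 6)·f(k+1) = (k + 7)·f(k) + (1).
Degrees (1,1,0) ⇒ d ≤ 1.
Coefficient equations give f(k) = k/6.
Then R = B(k−1)f/C = k*(k + 7)/6, so s_k = R(k)·t_k = k/(6*(k + 6)).
Check: Δs_k = 1/(k**2 + 13*k + 42). ✓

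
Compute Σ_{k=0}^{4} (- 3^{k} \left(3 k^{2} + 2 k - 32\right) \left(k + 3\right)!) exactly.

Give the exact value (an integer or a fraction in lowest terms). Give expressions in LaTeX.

Σ = -9797784

Step 1: r(k) = 3*(3*k**3 + 20*k**2 + 5*k - 108)/(3*k**2 + 2*k - 32).
Take A(k)=3*k + 12, B(k)=1, C(k)=k**2 + 2*k/3 - 32/3.
Key eq: (3*k + 12)·f(k+1) = (1)·f(k) + (k**2 + 2*k/3 - 32/3).
d = 1 from the (1,0,2) case.
Match coefficients ⇒ f(k) = (k - 4)/3.
Then R = B(k−1)f/C = (k - 4)/(3*k**2 + 2*k - 32), so s_k = R(k)·t_k = -3**k*(k - 4)*factorial(k + 3).
Δs = -3**k*(3*k**2 + 2*k - 32)*factorial(k + 3), as required.
Telescoping: Σ = s_(5) − s_(0) = -9797760 − (24) = -9797784.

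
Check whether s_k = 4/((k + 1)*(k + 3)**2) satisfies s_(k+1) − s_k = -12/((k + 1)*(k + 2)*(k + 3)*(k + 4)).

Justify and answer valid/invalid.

s_(k+1) = 4/((k + 2)*(k + 4)**2)
s_(k+1) − s_k = 4/((k + 2)*(k + 4)**2) - 4/((k + 1)*(k + 3)**2)
(s_(k+1) − s_k) − t_k = 4*(4*k + 13)/(k**6 + 17*k**5 + 117*k**4 + 415*k**3 + 794*k**2 + 768*k + 288)

Invalid: residual 4*(4*k + 13)/(k**6 + 17*k**5 + 117*k**4 + 415*k**3 + 794*k**2 + 768*k + 288) ≠ 0.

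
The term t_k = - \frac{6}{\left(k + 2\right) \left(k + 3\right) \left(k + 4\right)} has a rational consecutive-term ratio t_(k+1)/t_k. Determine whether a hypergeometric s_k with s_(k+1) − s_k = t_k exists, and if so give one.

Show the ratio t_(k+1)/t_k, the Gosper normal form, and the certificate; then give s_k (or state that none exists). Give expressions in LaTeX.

r(k) = (k + 2)/(k + 5) after simplifying.
So A=k + 2 and B=k + 5, with C=1.
f must satisfy (k + 2)·f(k+1) − (k + 4)·f(k) = 1.
From deg A=1, deg B=1, deg C=0: d=2.
Solving with deg f ≤ 2: f(k) = k*(k + 5)/12.
R(k) = B(k−1)·f(k)/C(k) = k*(k + 4)*(k + 5)/12; s_k = R·t_k = k*(-k - 5)/(2*(k + 2)*(k + 3)).
Check: Δs_k = -6/(k**3 + 9*k**2 + 26*k + 24). ✓

s_k = \frac{k \left(- k - 5\right)}{2 \left(k + 2\right) \left(k + 3\right)}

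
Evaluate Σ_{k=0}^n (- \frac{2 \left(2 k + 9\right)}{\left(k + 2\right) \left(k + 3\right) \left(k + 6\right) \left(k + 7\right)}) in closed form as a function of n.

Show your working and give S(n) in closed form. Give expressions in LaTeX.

r(k) = (k + 2)*(k + 6)*(2*k + 11)/((k + 4)*(k + 8)*(2*k + 9)) after simplifying.
So A=k + 2 and B=k + 8, with C=k**3 + 27*k**2/2 + 121*k/2 + 90.
Solve (k + 2)·f(k+1) − (k + 7)·f(k) = k**3 + 27*k**2/2 + 121*k/2 + 90.
From deg A=1, deg B=1, deg C=3: d=5.
Solving with deg f ≤ 5: f(k) = k*(k + 3)*(k + 4)*(k + 5)*(k + 8)/24.
Get s_k = R·t_k = k*(-k - 8)/(6*(k**2 + 8*k + 12)) with R(k) = B(k−1)f(k)/C(k) = k*(k + 3)*(k + 7)*(k + 8)/(12*(2*k + 9)).
Verify: 2*(-2*k - 9)/(k**4 + 18*k**3 + 113*k**2 + 288*k + 252) matches t_k.
Σ_(k=0)^n t_k = s_(n+1) − s_(0) = ((-n**2 - 10*n - 9)/(6*(n**2 + 10*n + 21))) − (0), i.e. (-n**2 - 10*n - 9)/(6*(n**2 + 10*n + 21)).

S(n) = \frac{- n^{2} - 10 n - 9}{6 \left(n^{2} + 10 n + 21\right)}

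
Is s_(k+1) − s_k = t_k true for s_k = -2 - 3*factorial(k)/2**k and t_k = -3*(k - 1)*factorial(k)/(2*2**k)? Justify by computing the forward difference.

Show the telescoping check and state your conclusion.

valid; difference matches t_k

s_(k+1) = -(4*2**k + 3*k*factorial(k) + 3*factorial(k))/(2*2**k)
s_(k+1) − s_k = -3*(k - 1)*factorial(k)/(2*2**k)
(s_(k+1) − s_k) − t_k = 0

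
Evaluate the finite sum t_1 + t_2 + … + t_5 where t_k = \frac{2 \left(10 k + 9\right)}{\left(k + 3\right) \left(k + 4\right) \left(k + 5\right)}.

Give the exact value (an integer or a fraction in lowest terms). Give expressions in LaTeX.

Σ = 71/60

t_(k+1)/t_k = (k + 3)*(10*k + 19)/((k + 6)*(10*k + 9)).
Normal form (A,B,C) = (k + 3, k + 6, k + 9/10).
Need (k + 3)·f(k+1) − (k + 5)·f(k) = k + 9/10.
Bound: deg f ≤ 2.
Solve for f: f(k) = k*(13*k + 11)/80 (degree 2 ≤ 2).
So s_k = (B(k−1)f/C)·t_k = (k*(k + 5)*(13*k + 11)/(8*(10*k + 9)))·t_k = k*(13*k + 11)/(4*(k + 3)*(k + 4)).
Verify: 2*(10*k + 9)/(k**3 + 12*k**2 + 47*k + 60) matches t_k.
Evaluate s at k=6 and k=1: 89/60 and 3/10; difference 71/60.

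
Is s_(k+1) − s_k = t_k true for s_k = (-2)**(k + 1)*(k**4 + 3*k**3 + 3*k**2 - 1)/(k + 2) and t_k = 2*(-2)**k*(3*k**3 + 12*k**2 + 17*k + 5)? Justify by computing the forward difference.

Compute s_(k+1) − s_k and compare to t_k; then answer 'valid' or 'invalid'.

Invalid: residual (-2)**(k + 1)*(3*k**4 + 19*k**3 + 43*k**2 + 40*k + 9)/(k**2 + 5*k + 6) ≠ 0.

s_(k+1) = (-2)**(k + 2)*(k**4 + 7*k**3 + 18*k**2 + 19*k + 6)/(k + 3)
s_(k+1) − s_k = 2*(-2)**k*(3*k**5 + 24*k**4 + 76*k**3 + 119*k**2 + 87*k + 21)/(k**2 + 5*k + 6)
(s_(k+1) − s_k) − t_k = (-2)**(k + 1)*(3*k**4 + 19*k**3 + 43*k**2 + 40*k + 9)/(k**2 + 5*k + 6)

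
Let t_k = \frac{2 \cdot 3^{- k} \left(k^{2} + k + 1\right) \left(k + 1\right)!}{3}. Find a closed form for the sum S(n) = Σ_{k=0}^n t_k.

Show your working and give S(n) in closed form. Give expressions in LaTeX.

r(k) = (k + 2)*(k + (k + 1)**2 + 2)/(3*(k**2 + k + 1)) after simplifying.
A = k/3 + 2/3, B = 1, C = k**2 + k + 1.
Set up (k/3 + 2/3)·f(k+1) − (1)·f(k) − (k**2 + k + 1) = 0.
d = 1 from the (1,0,2) case.
Match coefficients ⇒ f(k) = 3*(k + 1).
Certificate R = B(k−1)f/C = 3*(k + 1)/(k**2 + k + 1) gives s_k = 2*(k + 1)*factorial(k + 1)/3**k.
Check: Δs_k = 2*(k**2 + k + 1)*factorial(k + 1)/(3*3**k). ✓
Evaluate: s_(n+1) = 2*3**(-n - 1)*(n + 2)*factorial(n + 2); subtract s_(0) = 2 ⇒ S(n) = 2*(-3*3**n + n**3*factorial(n) + 5*n**2*factorial(n) + 8*n*factorial(n) + 4*factorial(n))/(3*3**n).

S(n) = \frac{2 \cdot 3^{- n} \left(- 3 \cdot 3^{n} + n^{3} n! + 5 n^{2} n! + 8 n n! + 4 n!\right)}{3}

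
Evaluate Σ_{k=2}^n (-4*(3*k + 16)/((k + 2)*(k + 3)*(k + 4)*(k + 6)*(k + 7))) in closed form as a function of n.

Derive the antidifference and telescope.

S(n) = (-n**3 - 14*n**2 - 61*n + 76)/(40*(n**3 + 14*n**2 + 61*n + 84))

t_(k+1)/t_k = (k + 2)*(k + 6)*(3*k + 19)/((k + 5)*(k + 8)*(3*k + 16)).
A = k + 2, B = k + 8, C = k**2 + 31*k/3 + 80/3.
Key eq: (k + 2)·f(k+1) = (k + 7)·f(k) + (k**2 + 31*k/3 + 80/3).
Bound: deg f ≤ 5.
A polynomial solution: f(k) = k*(k + 4)*(k + 5)*(k**2 + 11*k + 36)/108.
So s_k = (B(k−1)f/C)·t_k = (k*(k + 4)*(k + 7)*(k**2 + 11*k + 36)/(36*(3*k + 16)))·t_k = k*(-k**2 - 11*k - 36)/(9*(k**3 + 11*k**2 + 36*k + 36)).
s_(k+1) − s_k = 4*(-3*k - 16)/(k**5 + 22*k**4 + 185*k**3 + 740*k**2 + 1404*k + 1008) = t_k.
Telescope: S(n) = s_(n+1) − s_(2) = (-n**3 - 14*n**2 - 61*n - 48)/(9*(n**3 + 14*n**2 + 61*n + 84)) − (-31/360) = (-n**3 - 14*n**2 - 61*n + 76)/(40*(n**3 + 14*n**2 + 61*n + 84)).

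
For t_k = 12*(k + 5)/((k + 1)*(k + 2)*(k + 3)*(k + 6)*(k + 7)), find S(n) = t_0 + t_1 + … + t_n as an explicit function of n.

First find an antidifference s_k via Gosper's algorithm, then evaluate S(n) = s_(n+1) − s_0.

S(n) = (n**3 + 12*n**2 + 41*n + 30)/(3*(n**3 + 12*n**2 + 41*n + 42))

Ratio r(k) = (k + 1)*(k + 6)**2/((k + 4)*(k + 5)*(k + 8)).
So A=k + 1 and B=k + 8, with C=k**3 + 14*k**2 + 65*k + 100.
Set up (k + 1)·f(k+1) − (k + 7)·f(k) − (k**3 + 14*k**2 + 65*k + 100) = 0.
d = 6 from the (1,1,3) case.
Solve for f: f(k) = k*(k + 3)*(k + 4)**2*(k + 5)**2/36 (degree 6 ≤ 6).
Then R = B(k−1)f/C = k*(k + 3)*(k + 4)*(k + 7)/36, so s_k = R(k)·t_k = k*(k**2 + 9*k + 20)/(3*(k**3 + 9*k**2 + 20*k + 12)).
Check: Δs_k = 12*(k + 5)/(k**5 + 19*k**4 + 131*k**3 + 401*k**2 + 540*k + 252). ✓
Telescope: S(n) = s_(n+1) − s_(0) = (n**3 + 12*n**2 + 41*n + 30)/(3*(n**3 + 12*n**2 + 41*n + 42)) − (0) = (n**3 + 12*n**2 + 41*n + 30)/(3*(n**3 + 12*n**2 + 41*n + 42)).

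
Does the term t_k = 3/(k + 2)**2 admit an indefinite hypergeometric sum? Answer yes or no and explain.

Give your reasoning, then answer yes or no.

r(k) = (k + 2)**2/(k + 3)**2 after simplifying.
Gosper form: A/B · C(k+1)/C(k) with A=k**2 + 4*k + 4, B=k**2 + 6*k + 9, C=1.
Need (k**2 + 4*k + 4)·f(k+1) − (k**2 + 4*k + 4)·f(k) = 1.
Bound: deg f ≤ 0.
Generic f = c0 gives residual -1; -1 = 0 cannot hold, so t_k is not Gosper-summable.

No — key equation has no polynomial f.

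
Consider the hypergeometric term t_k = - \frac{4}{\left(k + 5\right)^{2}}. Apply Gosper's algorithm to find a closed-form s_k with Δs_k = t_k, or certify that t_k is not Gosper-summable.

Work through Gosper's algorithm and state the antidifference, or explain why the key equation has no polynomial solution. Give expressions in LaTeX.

not Gosper-summable; s_k does not exist

The ratio is (k + 5)**2/(k + 6)**2.
Factor: A=k**2 + 10*k + 25; B=k**2 + 12*k + 36; C=1.
f must satisfy (k**2 + 10*k + 25)·f(k+1) − (k**2 + 10*k + 25)·f(k) = 1.
deg f ≤ 0 (via 2,2,0).
f = c0 ⇒ A·f(k+1) − B(k−1)·f(k) − C = -1. The system {-1 = 0} is inconsistent; no antidifference.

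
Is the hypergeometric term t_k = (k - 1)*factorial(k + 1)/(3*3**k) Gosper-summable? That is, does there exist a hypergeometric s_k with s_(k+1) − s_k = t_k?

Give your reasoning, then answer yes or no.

Yes. s_k = factorial(k + 1)/3**k.

Compute t_(k+1)/t_k: get k*(k + 2)/(3*(k - 1)).
Take A(k)=k/3 + 2/3, B(k)=1, C(k)=k - 1.
f must satisfy (k/3 + 2/3)·f(k+1) − (1)·f(k) = k - 1.
deg f ≤ 0 (via 1,0,1).
Solve for f: f(k) = 3 (degree 0 ≤ 0).
Then R = B(k−1)f/C = 3/(k - 1), so s_k = R(k)·t_k = factorial(k + 1)/3**k.
Check: Δs_k = (k - 1)*factorial(k + 1)/(3*3**k). ✓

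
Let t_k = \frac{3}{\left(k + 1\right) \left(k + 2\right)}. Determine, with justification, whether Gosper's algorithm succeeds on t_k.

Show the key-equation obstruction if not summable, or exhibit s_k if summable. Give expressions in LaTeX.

t_(k+1)/t_k = (k + 1)/(k + 3).
A = k + 1, B = k + 3, C = 1.
f must satisfy (k + 1)·f(k+1) − (k + 2)·f(k) = 1.
Bound: deg f ≤ 1.
Match coefficients ⇒ f(k) = k.
R(k) = B(k−1)·f(k)/C(k) = k*(k + 2); s_k = R·t_k = 3*k/(k + 1).
Check: Δs_k = 3/(k**2 + 3*k + 2). ✓

Yes. s_k = \frac{3 k}{k + 1}.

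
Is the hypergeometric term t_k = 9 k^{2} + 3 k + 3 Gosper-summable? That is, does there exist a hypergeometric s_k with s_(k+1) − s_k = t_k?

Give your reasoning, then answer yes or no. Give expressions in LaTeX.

Yes. s_k = 3 k \left(k^{2} - k + 1\right).

Ratio r(k) = (k + 3*(k + 1)**2 + 2)/(3*k**2 + k + 1).
Factor: A=1; B=1; C=k**2 + k/3 + 1/3.
Solve (1)·f(k+1) − (1)·f(k) = k**2 + k/3 + 1/3.
From deg A=0, deg B=0, deg C=2: d=3.
Match coefficients ⇒ f(k) = k*(k**2 - k + 1)/3.
Certificate R = B(k−1)f/C = k*(k**2 - k + 1)/(3*k**2 + k + 1) gives s_k = 3*k*(k**2 - k + 1).
Δs = 9*k**2 + 3*k + 3, as required.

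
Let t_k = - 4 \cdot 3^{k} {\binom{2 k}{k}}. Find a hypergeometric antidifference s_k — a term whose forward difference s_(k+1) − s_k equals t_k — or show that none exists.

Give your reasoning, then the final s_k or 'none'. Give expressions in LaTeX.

not Gosper-summable; s_k does not exist

Ratio r(k) = 6*(2*k + 1)/(k + 1).
Take A(k)=12*k + 6, B(k)=k + 1, C(k)=1.
Set up (12*k + 6)·f(k+1) − (k)·f(k) − (1) = 0.
Degrees (1,1,0) ⇒ d ≤ -1.
deg f ≤ -1 is impossible — no certificate.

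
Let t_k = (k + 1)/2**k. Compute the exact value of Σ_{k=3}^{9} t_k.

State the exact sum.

Step 1: r(k) = (k + 2)/(2*(k + 1)).
Take A(k)=1/2, B(k)=1, C(k)=k + 1.
Set up (1/2)·f(k+1) − (1)·f(k) − (k + 1) = 0.
d = 1 from the (0,0,1) case.
Solving with deg f ≤ 1: f(k) = -2*(k + 2).
Certificate R = B(k−1)f/C = -2*(k + 2)/(k + 1) gives s_k = 2**(1 - k)*(-k - 2).
s_(k+1) − s_k = (k + 1)/2**k = t_k.
Telescoping: Σ = s_(10) − s_(3) = -3/128 − (-5/4) = 157/128.

Σ = 157/128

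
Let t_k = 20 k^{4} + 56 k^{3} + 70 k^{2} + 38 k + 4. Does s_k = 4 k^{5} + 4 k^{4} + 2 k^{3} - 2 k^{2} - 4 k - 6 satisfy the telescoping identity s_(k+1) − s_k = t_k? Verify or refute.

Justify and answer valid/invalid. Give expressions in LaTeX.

s_(k+1) = 4*k**5 + 24*k**4 + 58*k**3 + 68*k**2 + 34*k - 2
s_(k+1) − s_k = 20*k**4 + 56*k**3 + 70*k**2 + 38*k + 4
(s_(k+1) − s_k) − t_k = 0

Valid — Δs_k = t_k.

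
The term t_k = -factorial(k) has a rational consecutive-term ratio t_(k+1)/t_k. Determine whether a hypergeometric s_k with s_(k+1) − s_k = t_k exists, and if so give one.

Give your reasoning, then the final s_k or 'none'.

The ratio is k + 1.
A = k + 1, B = 1, C = 1.
f must satisfy (k + 1)·f(k+1) − (1)·f(k) = 1.
Bound: deg f ≤ -1.
Negative degree bound (-1): no f exists, t_k not Gosper-summable.

not Gosper-summable; s_k does not exist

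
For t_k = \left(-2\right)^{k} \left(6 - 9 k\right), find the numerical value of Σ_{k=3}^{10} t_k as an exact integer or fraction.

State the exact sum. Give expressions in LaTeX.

The ratio is 2*(-3*k - 1)/(3*k - 2).
Gosper form: A/B · C(k+1)/C(k) with A=-2, B=1, C=k - 2/3.
Key eq: (-2)·f(k+1) = (1)·f(k) + (k - 2/3).
From deg A=0, deg B=0, deg C=1: d=1.
Solve for f: f(k) = -(3*k - 4)/9 (degree 1 ≤ 1).
Get s_k = R·t_k = (-2)**k*(3*k - 4) with R(k) = B(k−1)f(k)/C(k) = -(3*k - 4)/(3*(3*k - 2)).
Verify: (-2)**k*(6 - 9*k) matches t_k.
Telescoping: Σ = s_(11) − s_(3) = -59392 − (-40) = -59352.

Σ = -59352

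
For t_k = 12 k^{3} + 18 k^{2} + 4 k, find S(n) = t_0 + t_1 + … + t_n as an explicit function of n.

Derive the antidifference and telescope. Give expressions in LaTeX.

S(n) = n \left(3 n^{3} + 12 n^{2} + 14 n + 5\right)

t_(k+1)/t_k = (6*k**3 + 27*k**2 + 38*k + 17)/(k*(6*k**2 + 9*k + 2)).
Take A(k)=1, B(k)=1, C(k)=k**3 + 3*k**2/2 + k/3.
Need (1)·f(k+1) − (1)·f(k) = k**3 + 3*k**2/2 + k/3.
Bound: deg f ≤ 4.
Solving with deg f ≤ 4: f(k) = k*(k - 1)*(3*k**2 + 3*k - 1)/12.
Certificate R = B(k−1)f/C = (k - 1)*(3*k**2 + 3*k - 1)/(2*(6*k**2 + 9*k + 2)) gives s_k = k*(3*k**3 - 4*k + 1).
Check: Δs_k = 2*k*(6*k**2 + 9*k + 2). ✓
Telescope: S(n) = s_(n+1) − s_(0) = n*(3*n**3 + 12*n**2 + 14*n + 5) − (0) = n*(3*n**3 + 12*n**2 + 14*n + 5).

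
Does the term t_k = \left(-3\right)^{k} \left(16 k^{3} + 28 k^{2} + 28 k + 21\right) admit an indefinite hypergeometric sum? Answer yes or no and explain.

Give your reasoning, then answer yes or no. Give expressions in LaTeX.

Yes. s_k = \left(-3\right)^{k} \left(- 4 k^{3} + 2 k^{2} - k - 3\right).

Compute t_(k+1)/t_k: get 3*(-16*k**3 - 76*k**2 - 132*k - 93)/(16*k**3 + 28*k**2 + 28*k + 21).
Normal form (A,B,C) = (-3, 1, k**3 + 7*k**2/4 + 7*k/4 + 21/16).
f must satisfy (-3)·f(k+1) − (1)·f(k) = k**3 + 7*k**2/4 + 7*k/4 + 21/16.
deg f ≤ 3 (via 0,0,3).
A polynomial solution: f(k) = -(4*k**3 - 2*k**2 + k + 3)/16.
R(k) = B(k−1)·f(k)/C(k) = -(4*k**3 - 2*k**2 + k + 3)/(16*k**3 + 28*k**2 + 28*k + 21); s_k = R·t_k = (-3)**k*(-4*k**3 + 2*k**2 - k - 3).
Δs = (-3)**k*(16*k**3 + 28*k**2 + 28*k + 21), as required.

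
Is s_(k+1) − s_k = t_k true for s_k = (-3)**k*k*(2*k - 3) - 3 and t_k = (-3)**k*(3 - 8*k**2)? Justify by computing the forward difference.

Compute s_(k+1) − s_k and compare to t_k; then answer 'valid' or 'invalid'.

Valid: the claim telescopes to t_k.

s_(k+1) = -3*(-3)**k*(k + 1)*(2*k - 1) - 3
s_(k+1) − s_k = (-3)**k*(3 - 8*k**2)
(s_(k+1) − s_k) − t_k = 0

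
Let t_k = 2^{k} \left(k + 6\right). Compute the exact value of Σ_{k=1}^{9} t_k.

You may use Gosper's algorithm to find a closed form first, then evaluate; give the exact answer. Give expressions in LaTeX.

Σ = 14326

t_(k+1)/t_k = 2*(k + 7)/(k + 6).
A = 2, B = 1, C = k + 6.
f must satisfy (2)·f(k+1) − (1)·f(k) = k + 6.
From deg A=0, deg B=0, deg C=1: d=1.
Coefficient equations give f(k) = k + 4.
So s_k = (B(k−1)f/C)·t_k = ((k + 4)/(k + 6))·t_k = 2**k*(k + 4).
Δs = 2**k*(k + 6), as required.
Σ_(k=1)^(9) t_k = s_(10) − s_(1) = 14336 − (10) = 14326.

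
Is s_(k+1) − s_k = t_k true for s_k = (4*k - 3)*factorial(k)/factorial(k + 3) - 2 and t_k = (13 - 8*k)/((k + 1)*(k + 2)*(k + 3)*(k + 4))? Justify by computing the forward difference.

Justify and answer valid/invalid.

s_(k+1) = -(2*k**3 + 18*k**2 + 48*k + 47)/((k + 2)*(k + 3)*(k + 4))
s_(k+1) − s_k = (13 - 8*k)/((k + 1)*(k + 2)*(k + 3)*(k + 4))
(s_(k+1) − s_k) − t_k = 0

valid (s_(k+1) − s_k reduces to t_k)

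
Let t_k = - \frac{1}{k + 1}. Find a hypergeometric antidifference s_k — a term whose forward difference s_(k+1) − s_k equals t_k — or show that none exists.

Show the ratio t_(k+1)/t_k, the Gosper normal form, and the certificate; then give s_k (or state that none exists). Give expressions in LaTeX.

none — t_k is not Gosper-summable

Compute t_(k+1)/t_k: get (k + 1)/(k + 2).
A = k + 1, B = k + 2, C = 1.
Key eq: (k + 1)·f(k+1) = (k + 1)·f(k) + (1).
d = 0 from the (1,1,0) case.
Write f(k) = c0. Then LHS − RHS = -1, requiring -1 = 0: contradictory. No certificate.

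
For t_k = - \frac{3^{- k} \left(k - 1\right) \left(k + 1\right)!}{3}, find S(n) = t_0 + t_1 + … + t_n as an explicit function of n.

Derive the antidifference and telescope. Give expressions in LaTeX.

S(n) = 1 - \frac{3^{- n} \left(n + 2\right)!}{3}

t_(k+1)/t_k = k*(k + 2)/(3*(k - 1)).
Normal form (A,B,C) = (k/3 + 2/3, 1, k - 1).
Solve (k/3 + 2/3)·f(k+1) − (1)·f(k) = k - 1.
deg f ≤ 0 (via 1,0,1).
A polynomial solution: f(k) = 3.
R(k) = B(k−1)·f(k)/C(k) = 3/(k - 1); s_k = R·t_k = -factorial(k + 1)/3**k.
Δs = -(k - 1)*factorial(k + 1)/(3*3**k), as required.
Σ_(k=0)^n t_k = s_(n+1) − s_(0) = (-3**(-n - 1)*factorial(n + 2)) − (-1), i.e. 1 - factorial(n + 2)/(3*3**n).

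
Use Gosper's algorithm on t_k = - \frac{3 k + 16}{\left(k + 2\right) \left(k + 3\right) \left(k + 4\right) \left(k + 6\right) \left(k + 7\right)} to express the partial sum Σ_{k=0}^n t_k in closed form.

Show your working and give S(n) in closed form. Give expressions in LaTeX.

The ratio is (k + 2)*(k + 6)*(3*k + 19)/((k + 5)*(k + 8)*(3*k + 16)).
Take A(k)=k + 2, B(k)=k + 8, C(k)=k**2 + 31*k/3 + 80/3.
Solve (k + 2)·f(k+1) − (k + 7)·f(k) = k**2 + 31*k/3 + 80/3.
deg f ≤ 5 (via 1,1,2).
Solve for f: f(k) = k*(k + 4)*(k + 5)*(k**2 + 11*k + 36)/108 (degree 5 ≤ 5).
R(k) = B(k−1)·f(k)/C(k) = k*(k + 4)*(k + 7)*(k**2 + 11*k + 36)/(36*(3*k + 16)); s_k = R·t_k = k*(-k**2 - 11*k - 36)/(36*(k**3 + 11*k**2 + 36*k + 36)).
Verify: (-3*k - 16)/(k**5 + 22*k**4 + 185*k**3 + 740*k**2 + 1404*k + 1008) matches t_k.
Σ_(k=0)^n t_k = s_(n+1) − s_(0) = ((-n**3 - 14*n**2 - 61*n - 48)/(36*(n**3 + 14*n**2 + 61*n + 84))) − (0), i.e. (-n**3 - 14*n**2 - 61*n - 48)/(36*(n**3 + 14*n**2 + 61*n + 84)).

S(n) = \frac{- n^{3} - 14 n^{2} - 61 n - 48}{36 \left(n^{3} + 14 n^{2} + 61 n + 84\right)}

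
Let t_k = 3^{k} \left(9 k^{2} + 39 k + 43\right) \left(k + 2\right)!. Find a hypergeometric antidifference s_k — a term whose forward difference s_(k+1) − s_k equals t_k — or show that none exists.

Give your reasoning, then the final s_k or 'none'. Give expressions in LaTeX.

The ratio is 3*(9*k**3 + 84*k**2 + 262*k + 273)/(9*k**2 + 39*k + 43).
Factor: A=3*k + 9; B=1; C=k**2 + 13*k/3 + 43/9.
Set up (3*k + 9)·f(k+1) − (1)·f(k) − (k**2 + 13*k/3 + 43/9) = 0.
d = 1 from the (1,0,2) case.
A polynomial solution: f(k) = (3*k + 2)/9.
Then R = B(k−1)f/C = (3*k + 2)/(9*k**2 + 39*k + 43), so s_k = R(k)·t_k = 3**k*(3*k + 2)*factorial(k + 2).
s_(k+1) − s_k = 3**k*(9*k**2 + 39*k + 43)*factorial(k + 2) = t_k.

s_k = 3^{k} \left(3 k + 2\right) \left(k + 2\right)!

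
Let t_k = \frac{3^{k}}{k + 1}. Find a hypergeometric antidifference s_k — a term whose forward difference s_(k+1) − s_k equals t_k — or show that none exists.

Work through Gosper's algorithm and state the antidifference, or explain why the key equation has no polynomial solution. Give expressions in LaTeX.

Compute t_(k+1)/t_k: get 3*(k + 1)/(k + 2).
A = 3*k + 3, B = k + 2, C = 1.
Key eq: (3*k + 3)·f(k+1) = (k + 1)·f(k) + (1).
deg f ≤ -1 (via 1,1,0).
deg f ≤ -1 is impossible — no certificate.

none — t_k is not Gosper-summable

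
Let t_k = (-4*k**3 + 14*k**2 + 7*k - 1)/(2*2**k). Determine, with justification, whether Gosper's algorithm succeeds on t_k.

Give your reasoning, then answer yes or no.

Yes. s_k = (4*k**3 - 2*k**2 + k + 4)/2**k.

t_(k+1)/t_k = (4*k**3 - 2*k**2 - 23*k - 16)/(2*(4*k**3 - 14*k**2 - 7*k + 1)).
Take A(k)=1/2, B(k)=1, C(k)=k**3 - 7*k**2/2 - 7*k/4 + 1/4.
f must satisfy (1/2)·f(k+1) − (1)·f(k) = k**3 - 7*k**2/2 - 7*k/4 + 1/4.
From deg A=0, deg B=0, deg C=3: d=3.
Solve for f: f(k) = -(4*k**3 - 2*k**2 + k + 4)/2 (degree 3 ≤ 3).
Get s_k = R·t_k = (4*k**3 - 2*k**2 + k + 4)/2**k with R(k) = B(k−1)f(k)/C(k) = -2*(4*k**3 - 2*k**2 + k + 4)/(4*k**3 - 14*k**2 - 7*k + 1).
Check: Δs_k = (-4*k**3 + 14*k**2 + 7*k - 1)/(2*2**k). ✓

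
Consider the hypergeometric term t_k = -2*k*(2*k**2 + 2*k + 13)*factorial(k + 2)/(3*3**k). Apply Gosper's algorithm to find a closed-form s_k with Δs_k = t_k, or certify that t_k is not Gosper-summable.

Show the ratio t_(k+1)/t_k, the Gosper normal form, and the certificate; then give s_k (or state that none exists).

s_k = -2*(2*k**2 - 2*k + 1)*factorial(k + 2)/3**k

Compute t_(k+1)/t_k: get (k + 1)*(k + 3)*(2*k + 2*(k + 1)**2 + 15)/(3*k*(2*k**2 + 2*k + 13)).
Take A(k)=k/3 + 1, B(k)=1, C(k)=k**3 + k**2 + 13*k/2.
Key eq: (k/3 + 1)·f(k+1) = (1)·f(k) + (k**3 + k**2 + 13*k/2).
deg f ≤ 2 (via 1,0,3).
Match coefficients ⇒ f(k) = 3*(2*k**2 - 2*k + 1)/2.
Get s_k = R·t_k = -2*(2*k**2 - 2*k + 1)*factorial(k + 2)/3**k with R(k) = B(k−1)f(k)/C(k) = 3*(2*k**2 - 2*k + 1)/(k*(2*k**2 + 2*k + 13)).
Δs = -2*k*(2*k**2 + 2*k + 13)*factorial(k + 2)/(3*3**k), as required.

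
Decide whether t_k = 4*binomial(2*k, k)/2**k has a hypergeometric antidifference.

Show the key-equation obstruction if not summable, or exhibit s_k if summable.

No. Not Gosper-summable.

t_(k+1)/t_k = (2*k + 1)/(k + 1).
Take A(k)=2*k + 1, B(k)=k + 1, C(k)=1.
Need (2*k + 1)·f(k+1) − (k)·f(k) = 1.
d = -1 from the (1,1,0) case.
deg f ≤ -1 is impossible — no certificate.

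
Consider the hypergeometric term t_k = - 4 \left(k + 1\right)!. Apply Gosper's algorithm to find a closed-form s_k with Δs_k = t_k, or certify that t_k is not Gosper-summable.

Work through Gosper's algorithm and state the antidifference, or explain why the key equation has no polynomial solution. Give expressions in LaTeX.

none (Gosper's algorithm certifies no s_k)

Ratio r(k) = k + 2.
Factor: A=k + 2; B=1; C=1.
Need (k + 2)·f(k+1) − (1)·f(k) = 1.
From deg A=1, deg B=0, deg C=0: d=-1.
d = -1 < 0 ⇒ no nonzero polynomial f; not summable.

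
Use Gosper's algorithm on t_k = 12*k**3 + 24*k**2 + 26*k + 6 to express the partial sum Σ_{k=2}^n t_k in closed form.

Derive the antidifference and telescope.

Step 1: r(k) = (6*k**3 + 30*k**2 + 55*k + 34)/(6*k**3 + 12*k**2 + 13*k + 3).
Take A(k)=1, B(k)=1, C(k)=k**3 + 2*k**2 + 13*k/6 + 1/2.
Need (1)·f(k+1) − (1)·f(k) = k**3 + 2*k**2 + 13*k/6 + 1/2.
Bound: deg f ≤ 4.
Solving with deg f ≤ 4: f(k) = k*(3*k**3 + 2*k**2 + 4*k - 3)/12.
Certificate R = B(k−1)f/C = k*(3*k**3 + 2*k**2 + 4*k - 3)/(2*(6*k**3 + 12*k**2 + 13*k + 3)) gives s_k = k*(3*k**3 + 2*k**2 + 4*k - 3).
Verify: 12*k**3 + 24*k**2 + 26*k + 6 matches t_k.
s_(n+1) = 3*n**4 + 14*n**3 + 28*n**2 + 23*n + 6 and s_(2) = 74, so S(n) = 3*n**4 + 14*n**3 + 28*n**2 + 23*n - 68.

S(n) = 3*n**4 + 14*n**3 + 28*n**2 + 23*n - 68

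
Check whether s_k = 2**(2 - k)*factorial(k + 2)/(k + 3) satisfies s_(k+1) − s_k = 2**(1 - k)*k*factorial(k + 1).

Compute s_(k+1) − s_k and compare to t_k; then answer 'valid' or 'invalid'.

Invalid: residual -2**(1 - k)*(k**2 + 3*k - 2)*factorial(k + 1)/((k + 3)*(k + 4)) ≠ 0.

s_(k+1) = 2**(1 - k)*factorial(k + 3)/(k + 4)
s_(k+1) − s_k = 2**(1 - k)*(k**2 + 4*k + 1)*factorial(k + 2)/((k + 3)*(k + 4))
(s_(k+1) − s_k) − t_k = -2**(1 - k)*(k**2 + 3*k - 2)*factorial(k + 1)/((k + 3)*(k + 4))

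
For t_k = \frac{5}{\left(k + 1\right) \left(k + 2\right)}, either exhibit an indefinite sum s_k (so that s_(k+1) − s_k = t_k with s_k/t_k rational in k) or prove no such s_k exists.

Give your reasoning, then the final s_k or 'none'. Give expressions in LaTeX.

The ratio is (k + 1)/(k + 3).
A = k + 1, B = k + 3, C = 1.
Need (k + 1)·f(k+1) − (k + 2)·f(k) = 1.
From deg A=1, deg B=1, deg C=0: d=1.
A polynomial solution: f(k) = k.
Certificate R = B(k−1)f/C = k*(k + 2) gives s_k = 5*k/(k + 1).
s_(k+1) − s_k = 5/(k**2 + 3*k + 2) = t_k.

s_k = \frac{5 k}{k + 1}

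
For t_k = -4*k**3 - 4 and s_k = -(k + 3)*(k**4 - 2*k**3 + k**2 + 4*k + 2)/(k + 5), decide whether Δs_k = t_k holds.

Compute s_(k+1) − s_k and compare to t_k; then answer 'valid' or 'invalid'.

Invalid: residual 2*(3*k**4 + 22*k**3 - k**2 + 18)/(k**2 + 11*k + 30) ≠ 0.

s_(k+1) = (-k**5 - 6*k**4 - 9*k**3 - 8*k**2 - 22*k - 24)/(k + 6)
s_(k+1) − s_k = 2*(-2*k**5 - 19*k**4 - 38*k**3 - 3*k**2 - 22*k - 42)/(k**2 + 11*k + 30)
(s_(k+1) − s_k) − t_k = 2*(3*k**4 + 22*k**3 - k**2 + 18)/(k**2 + 11*k + 30)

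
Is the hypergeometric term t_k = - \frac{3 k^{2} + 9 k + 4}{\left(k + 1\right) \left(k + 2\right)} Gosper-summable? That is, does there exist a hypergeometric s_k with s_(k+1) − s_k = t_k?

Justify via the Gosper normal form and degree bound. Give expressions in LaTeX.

t_(k+1)/t_k = (k + 1)*(9*k + 3*(k + 1)**2 + 13)/((k + 3)*(3*k**2 + 9*k + 4)).
Take A(k)=k + 1, B(k)=k + 3, C(k)=k**2 + 3*k + 4/3.
Solve (k + 1)·f(k+1) − (k + 2)·f(k) = k**2 + 3*k + 4/3.
deg f ≤ 2 (via 1,1,2).
Solve for f: f(k) = k*(3*k + 1)/3 (degree 2 ≤ 2).
Then R = B(k−1)f/C = k*(k + 2)*(3*k + 1)/(3*k**2 + 9*k + 4), so s_k = R(k)·t_k = k*(-3*k - 1)/(k + 1).
Check: Δs_k = (-3*k**2 - 9*k - 4)/(k**2 + 3*k + 2). ✓

Yes. s_k = \frac{k \left(- 3 k - 1\right)}{k + 1}.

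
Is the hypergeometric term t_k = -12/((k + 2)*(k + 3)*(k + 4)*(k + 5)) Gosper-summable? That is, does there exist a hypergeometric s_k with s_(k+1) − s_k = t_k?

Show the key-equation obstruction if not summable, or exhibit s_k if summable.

Yes. s_k = k*(-k**2 - 9*k - 26)/(6*(k + 2)*(k + 3)*(k + 4)).

Ratio r(k) = (k + 2)/(k + 6).
Normal form (A,B,C) = (k + 2, k + 6, 1).
Solve (k + 2)·f(k+1) − (k + 5)·f(k) = 1.
d = 3 from the (1,1,0) case.
A polynomial solution: f(k) = k*(k**2 + 9*k + 26)/72.
R(k) = B(k−1)·f(k)/C(k) = k*(k + 5)*(k**2 + 9*k + 26)/72; s_k = R·t_k = k*(-k**2 - 9*k - 26)/(6*(k + 2)*(k + 3)*(k + 4)).
Δs = -12/(k**4 + 14*k**3 + 71*k**2 + 154*k + 120), as required.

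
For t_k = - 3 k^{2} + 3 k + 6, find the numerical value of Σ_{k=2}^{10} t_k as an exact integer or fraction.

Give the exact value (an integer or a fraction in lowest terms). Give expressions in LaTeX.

Σ = -936

t_(k+1)/t_k = (k**2 + k - 2)/(k**2 - k - 2).
Normal form (A,B,C) = (1, 1, k**2 - k - 2).
Solve (1)·f(k+1) − (1)·f(k) = k**2 - k - 2.
From deg A=0, deg B=0, deg C=2: d=3.
Match coefficients ⇒ f(k) = k*(k - 4)*(k + 1)/3.
R(k) = B(k−1)·f(k)/C(k) = k*(k - 4)/(3*(k - 2)); s_k = R·t_k = k*(-k**2 + 3*k + 4).
Check: Δs_k = -3*k**2 + 3*k + 6. ✓
Sum = s_(11) − s_(2); s_(11) = -924, s_(2) = 12 ⇒ -936.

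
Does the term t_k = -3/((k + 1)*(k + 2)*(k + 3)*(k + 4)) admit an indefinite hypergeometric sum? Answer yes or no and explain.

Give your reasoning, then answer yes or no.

Yes. s_k = k*(-k**2 - 6*k - 11)/(6*(k + 1)*(k + 2)*(k + 3)).

Step 1: r(k) = (k + 1)/(k + 5).
So A=k + 1 and B=k + 5, with C=1.
Need (k + 1)·f(k+1) − (k + 4)·f(k) = 1.
From deg A=1, deg B=1, deg C=0: d=3.
Match coefficients ⇒ f(k) = k*(k**2 + 6*k + 11)/18.
Then R = B(k−1)f/C = k*(k + 4)*(k**2 + 6*k + 11)/18, so s_k = R(k)·t_k = k*(-k**2 - 6*k - 11)/(6*(k + 1)*(k + 2)*(k + 3)).
Check: Δs_k = -3/(k**4 + 10*k**3 + 35*k**2 + 50*k + 24). ✓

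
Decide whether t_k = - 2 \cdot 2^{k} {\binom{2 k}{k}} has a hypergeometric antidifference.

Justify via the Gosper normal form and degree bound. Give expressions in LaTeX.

No — key equation has no polynomial f.

Step 1: r(k) = 4*(2*k + 1)/(k + 1).
Take A(k)=8*k + 4, B(k)=k + 1, C(k)=1.
f must satisfy (8*k + 4)·f(k+1) − (k)·f(k) = 1.
Degrees (1,1,0) ⇒ d ≤ -1.
Negative degree bound (-1): no f exists, t_k not Gosper-summable.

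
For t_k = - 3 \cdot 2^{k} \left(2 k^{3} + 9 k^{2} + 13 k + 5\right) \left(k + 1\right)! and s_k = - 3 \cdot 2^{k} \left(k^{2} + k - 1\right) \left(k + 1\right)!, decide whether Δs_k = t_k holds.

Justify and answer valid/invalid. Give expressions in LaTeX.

Valid — Δs_k = t_k.

s_(k+1) = -6*2**k*(k**2 + 3*k + 1)*factorial(k + 2)
s_(k+1) − s_k = -3*2**k*(2*k**3 + 9*k**2 + 13*k + 5)*factorial(k + 1)
(s_(k+1) − s_k) − t_k = 0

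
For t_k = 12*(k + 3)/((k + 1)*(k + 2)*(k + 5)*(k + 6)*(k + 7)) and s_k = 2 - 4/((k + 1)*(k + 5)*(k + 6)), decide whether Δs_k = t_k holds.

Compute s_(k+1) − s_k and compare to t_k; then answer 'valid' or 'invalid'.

s_(k+1) = 2 - 4/((k + 2)*(k + 6)*(k + 7))
s_(k+1) − s_k = 12*(k + 3)/(k**5 + 21*k**4 + 163*k**3 + 567*k**2 + 844*k + 420)
(s_(k+1) − s_k) − t_k = 0

Valid: the claim telescopes to t_k.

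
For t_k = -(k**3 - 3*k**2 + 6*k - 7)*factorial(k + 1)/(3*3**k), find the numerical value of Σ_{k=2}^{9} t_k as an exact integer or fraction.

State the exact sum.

The ratio is (k**4/3 + 2*k**3/3 + k**2 + k - 2)/(k**3 - 3*k**2 + 6*k - 7).
Normal form (A,B,C) = (k/3 + 2/3, 1, k**3 - 3*k**2 + 6*k - 7).
Set up (k/3 + 2/3)·f(k+1) − (1)·f(k) − (k**3 - 3*k**2 + 6*k - 7) = 0.
Degrees (1,0,3) ⇒ d ≤ 2.
Solve for f: f(k) = 3*(k**2 - 4*k + 1) (degree 2 ≤ 2).
Get s_k = R·t_k = -(k**2 - 4*k + 1)*factorial(k + 1)/3**k with R(k) = B(k−1)f(k)/C(k) = 3*(k**2 - 4*k + 1)/(k**3 - 3*k**2 + 6*k - 7).
Verify: -(k**3 - 3*k**2 + 6*k - 7)*factorial(k + 1)/(3*3**k) matches t_k.
Evaluate s at k=10 and k=2: -30060800/729 and 2; difference -30062258/729.

Σ = -30062258/729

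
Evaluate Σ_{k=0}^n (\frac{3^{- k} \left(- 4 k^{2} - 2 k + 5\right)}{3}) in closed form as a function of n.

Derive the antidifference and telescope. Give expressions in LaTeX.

t_(k+1)/t_k = (4*k**2 + 10*k + 1)/(3*(4*k**2 + 2*k - 5)).
Normal form (A,B,C) = (1/3, 1, k**2 + k/2 - 5/4).
Solve (1/3)·f(k+1) − (1)·f(k) = k**2 + k/2 - 5/4.
Degrees (0,0,2) ⇒ d ≤ 2.
A polynomial solution: f(k) = -3*k*(2*k + 3)/4.
Then R = B(k−1)f/C = -3*k*(2*k + 3)/(4*k**2 + 2*k - 5), so s_k = R(k)·t_k = k*(2*k + 3)/3**k.
Verify: (-4*k**2 - 2*k + 5)/(3*3**k) matches t_k.
s_(n+1) = 3**(-n - 1)*(2*n**2 + 7*n + 5) and s_(0) = 0, so S(n) = 3**(-n - 1)*(2*n**2 + 7*n + 5).

S(n) = 3^{- n - 1} \left(2 n^{2} + 7 n + 5\right)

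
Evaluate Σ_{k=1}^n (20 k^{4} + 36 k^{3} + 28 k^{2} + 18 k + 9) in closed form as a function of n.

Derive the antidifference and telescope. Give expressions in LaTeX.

S(n) = n \left(4 n^{4} + 19 n^{3} + 34 n^{2} + 32 n + 22\right)

t_(k+1)/t_k = (20*k**4 + 116*k**3 + 256*k**2 + 262*k + 111)/(20*k**4 + 36*k**3 + 28*k**2 + 18*k + 9).
Normal form (A,B,C) = (1, 1, k**4 + 9*k**3/5 + 7*k**2/5 + 9*k/10 + 9/20).
f must satisfy (1)·f(k+1) − (1)·f(k) = k**4 + 9*k**3/5 + 7*k**2/5 + 9*k/10 + 9/20.
Degrees (0,0,4) ⇒ d ≤ 5.
Solve for f: f(k) = k*(4*k**4 - k**3 - 2*k**2 + 4*k + 4)/20 (degree 5 ≤ 5).
Get s_k = R·t_k = k*(4*k**4 - k**3 - 2*k**2 + 4*k + 4) with R(k) = B(k−1)f(k)/C(k) = k*(4*k**4 - k**3 - 2*k**2 + 4*k + 4)/((2*k**2 + 1)*(10*k**2 + 18*k + 9)).
Check: Δs_k = 20*k**4 + 36*k**3 + 28*k**2 + 18*k + 9. ✓
Σ_(k=1)^n t_k = s_(n+1) − s_(1) = (4*n**5 + 19*n**4 + 34*n**3 + 32*n**2 + 22*n + 9) − (9), i.e. n*(4*n**4 + 19*n**3 + 34*n**2 + 32*n + 22).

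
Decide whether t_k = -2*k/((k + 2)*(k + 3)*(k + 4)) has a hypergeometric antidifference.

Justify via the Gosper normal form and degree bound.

Yes. s_k = k*(1 - k)/(3*(k + 2)*(k + 3)).

t_(k+1)/t_k = (k + 1)*(k + 2)/(k*(k + 5)).
A = k + 2, B = k + 5, C = k.
Solve (k + 2)·f(k+1) − (k + 4)·f(k) = k.
Degrees (1,1,1) ⇒ d ≤ 2.
A polynomial solution: f(k) = k*(k - 1)/6.
So s_k = (B(k−1)f/C)·t_k = ((k - 1)*(k + 4)/6)·t_k = k*(1 - k)/(3*(k + 2)*(k + 3)).
s_(k+1) − s_k = -2*k/(k**3 + 9*k**2 + 26*k + 24) = t_k.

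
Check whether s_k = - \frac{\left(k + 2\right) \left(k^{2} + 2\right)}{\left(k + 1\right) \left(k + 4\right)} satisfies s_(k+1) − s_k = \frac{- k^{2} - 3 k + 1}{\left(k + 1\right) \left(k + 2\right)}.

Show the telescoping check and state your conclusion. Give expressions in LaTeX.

s_(k+1) = -(k + 3)*((k + 1)**2 + 2)/((k + 2)*(k + 5))
s_(k+1) − s_k = (-k**4 - 12*k**3 - 36*k**2 - 33*k + 4)/(k**4 + 12*k**3 + 49*k**2 + 78*k + 40)
(s_(k+1) − s_k) − t_k = 2*(5*k**2 + 9*k - 8)/(k**4 + 12*k**3 + 49*k**2 + 78*k + 40)

Invalid: residual \frac{2 \left(5 k^{2} + 9 k - 8\right)}{k^{4} + 12 k^{3} + 49 k^{2} + 78 k + 40} ≠ 0.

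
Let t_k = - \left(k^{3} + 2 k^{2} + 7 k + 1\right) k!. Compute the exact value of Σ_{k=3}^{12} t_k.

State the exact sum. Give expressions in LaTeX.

Σ = -1077274598322

Step 1: r(k) = (k**4 + 6*k**3 + 19*k**2 + 25*k + 11)/(k**3 + 2*k**2 + 7*k + 1).
So A=k + 1 and B=1, with C=k**3 + 2*k**2 + 7*k + 1.
Key eq: (k + 1)·f(k+1) = (1)·f(k) + (k**3 + 2*k**2 + 7*k + 1).
deg f ≤ 2 (via 1,0,3).
Match coefficients ⇒ f(k) = k**2 + 4.
Certificate R = B(k−1)f/C = (k**2 + 4)/(k**3 + 2*k**2 + 7*k + 1) gives s_k = -(k**2 + 4)*factorial(k).
s_(k+1) − s_k = -(k**3 + 2*k**2 + 7*k + 1)*factorial(k) = t_k.
Σ_(k=3)^(12) t_k = s_(13) − s_(3) = -1077274598400 − (-78) = -1077274598322.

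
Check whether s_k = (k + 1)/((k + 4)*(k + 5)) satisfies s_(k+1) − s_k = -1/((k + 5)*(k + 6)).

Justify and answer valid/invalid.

Invalid: residual 6/(k**3 + 15*k**2 + 74*k + 120) ≠ 0.

s_(k+1) = (k + 2)/((k + 5)*(k + 6))
s_(k+1) − s_k = (2 - k)/(k**3 + 15*k**2 + 74*k + 120)
(s_(k+1) − s_k) − t_k = 6/(k**3 + 15*k**2 + 74*k + 120)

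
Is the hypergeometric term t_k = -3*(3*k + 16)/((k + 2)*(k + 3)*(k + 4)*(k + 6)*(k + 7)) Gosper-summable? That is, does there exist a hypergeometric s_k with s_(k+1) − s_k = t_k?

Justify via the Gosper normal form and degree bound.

r(k) = (k + 2)*(k + 6)*(3*k + 19)/((k + 5)*(k + 8)*(3*k + 16)) after simplifying.
Factor: A=k + 2; B=k + 8; C=k**2 + 31*k/3 + 80/3.
Solve (k + 2)·f(k+1) − (k + 7)·f(k) = k**2 + 31*k/3 + 80/3.
deg f ≤ 5 (via 1,1,2).
Coefficient equations give f(k) = k*(k + 4)*(k + 5)*(k**2 + 11*k + 36)/108.
So s_k = (B(k−1)f/C)·t_k = (k*(k + 4)*(k + 7)*(k**2 + 11*k + 36)/(36*(3*k + 16)))·t_k = k*(-k**2 - 11*k - 36)/(12*(k**3 + 11*k**2 + 36*k + 36)).
Check: Δs_k = 3*(-3*k - 16)/(k**5 + 22*k**4 + 185*k**3 + 740*k**2 + 1404*k + 1008). ✓

Yes. s_k = k*(-k**2 - 11*k - 36)/(12*(k**3 + 11*k**2 + 36*k + 36)).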